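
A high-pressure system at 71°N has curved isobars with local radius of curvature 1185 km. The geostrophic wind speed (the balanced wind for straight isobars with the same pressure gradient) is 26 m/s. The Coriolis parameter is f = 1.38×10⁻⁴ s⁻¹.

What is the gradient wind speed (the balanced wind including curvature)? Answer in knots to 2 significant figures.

63 knots

Around a high, pressure-gradient force acts outward with centrifugal, so Coriolis balances both:
fV = (1/ρ)|∂P/∂n| + V²/R  →  V² − fR·V + fR·V_g = 0
With fR = 1.38×10⁻⁴ × 1185×10³ m = 164 m/s:
V = [fR − √((fR)² − 4 fR V_g)]/2 = [164 − √(164² − 4×164×26)]/2 = 32.4 m/s
Supergeostrophic (V > V_g = 26 m/s), as expected around a high.
Converting: 32.4 m/s × 1.944 = 63 knots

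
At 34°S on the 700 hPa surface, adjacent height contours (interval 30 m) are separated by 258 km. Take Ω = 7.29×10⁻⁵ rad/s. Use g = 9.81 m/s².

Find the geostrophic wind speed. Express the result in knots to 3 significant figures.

27.2 knots

Coriolis parameter at 34°S:
f = 2Ω sin φ = 2 × 7.29×10⁻⁵ × sin 34° = 8.15×10⁻⁵ s⁻¹
Height gradient: |∂Z/∂n| = 30 m / 258000 m = 1.16×10⁻⁴
On a pressure surface, geostrophic balance gives V_g = (g/f)|∂Z/∂n|:
V_g = 9.81 × 1.16×10⁻⁴ / 8.15×10⁻⁵ = 14.0 m/s
Converting: 14.0 m/s × 1.944 = 27.2 knots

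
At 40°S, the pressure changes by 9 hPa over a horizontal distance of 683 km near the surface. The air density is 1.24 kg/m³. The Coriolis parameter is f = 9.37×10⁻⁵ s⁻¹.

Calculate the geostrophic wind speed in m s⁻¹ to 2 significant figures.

Pressure gradient: |∂P/∂n| = 900 Pa / 683000 m = 1.32×10⁻³ Pa/m
Geostrophic balance (pressure-gradient force = Coriolis force):
V_g = (1/(fρ)) |∂P/∂n| = 1.32×10⁻³ / (9.37×10⁻⁵ × 1.24) = 11.3 m/s

11 m s⁻¹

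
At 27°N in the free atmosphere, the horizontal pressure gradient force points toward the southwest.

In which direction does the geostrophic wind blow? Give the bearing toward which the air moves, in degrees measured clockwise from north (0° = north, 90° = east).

The pressure-gradient force points toward the southwest (bearing 225°).
Geostrophic balance: in the Northern Hemisphere the Coriolis force deflects motion to the right, so the geostrophic wind blows 90° to the right of the pressure-gradient force (low pressure on the left).
Rotating 225° by 90° clockwise gives 315° — the wind blows toward the northwest.

315°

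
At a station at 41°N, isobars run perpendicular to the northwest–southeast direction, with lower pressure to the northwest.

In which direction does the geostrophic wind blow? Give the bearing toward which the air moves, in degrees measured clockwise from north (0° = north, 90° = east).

The pressure-gradient force points toward the northwest (bearing 315°).
Geostrophic balance: in the Northern Hemisphere the Coriolis force deflects motion to the right, so the geostrophic wind blows 90° to the right of the pressure-gradient force (low pressure on the left).
Rotating 315° by 90° clockwise gives 045° — the wind blows toward the northeast.

045°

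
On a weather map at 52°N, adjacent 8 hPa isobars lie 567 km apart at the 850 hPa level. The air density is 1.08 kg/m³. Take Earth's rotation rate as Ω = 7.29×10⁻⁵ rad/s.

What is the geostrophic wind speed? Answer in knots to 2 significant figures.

22 knots

Coriolis parameter at 52°N:
f = 2Ω sin φ = 2 × 7.29×10⁻⁵ × sin 52° = 1.15×10⁻⁴ s⁻¹
Pressure gradient: |∂P/∂n| = 800 Pa / 567000 m = 1.41×10⁻³ Pa/m
Geostrophic balance (pressure-gradient force = Coriolis force):
V_g = (1/(fρ)) |∂P/∂n| = 1.41×10⁻³ / (1.15×10⁻⁴ × 1.08) = 11.4 m/s
Converting: 11.4 m/s × 1.944 = 22 knots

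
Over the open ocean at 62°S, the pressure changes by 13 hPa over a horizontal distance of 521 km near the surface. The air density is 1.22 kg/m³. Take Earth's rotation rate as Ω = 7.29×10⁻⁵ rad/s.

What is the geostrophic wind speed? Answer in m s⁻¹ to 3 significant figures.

Coriolis parameter at 62°S:
f = 2Ω sin φ = 2 × 7.29×10⁻⁵ × sin 62° = 1.29×10⁻⁴ s⁻¹
Pressure gradient: |∂P/∂n| = 1300 Pa / 521000 m = 2.50×10⁻³ Pa/m
Geostrophic balance (pressure-gradient force = Coriolis force):
V_g = (1/(fρ)) |∂P/∂n| = 2.50×10⁻³ / (1.29×10⁻⁴ × 1.22) = 15.9 m/s

15.9 m s⁻¹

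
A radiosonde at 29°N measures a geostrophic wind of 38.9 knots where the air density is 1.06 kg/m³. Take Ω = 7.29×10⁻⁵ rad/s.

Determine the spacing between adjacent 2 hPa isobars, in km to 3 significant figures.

Coriolis parameter at 29°N:
f = 2Ω sin φ = 2 × 7.29×10⁻⁵ × sin 29° = 7.07×10⁻⁵ s⁻¹
Wind speed in SI: 38.9 knots = 20.0 m/s
Geostrophic balance rearranged: |∂P/∂n| = f ρ V_g
|∂P/∂n| = 7.07×10⁻⁵ × 1.06 × 20.0 = 1.50×10⁻³ Pa/m
Isobar spacing: Δn = ΔP/|∂P/∂n| = 200 Pa / 1.50×10⁻³ Pa/m = 133385 m ≈ 133 km

133 km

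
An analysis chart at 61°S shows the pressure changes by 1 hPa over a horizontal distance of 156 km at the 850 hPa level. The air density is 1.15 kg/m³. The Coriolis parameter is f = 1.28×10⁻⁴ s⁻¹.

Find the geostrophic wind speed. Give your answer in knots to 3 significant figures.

Pressure gradient: |∂P/∂n| = 100 Pa / 156000 m = 6.41×10⁻⁴ Pa/m
Geostrophic balance (pressure-gradient force = Coriolis force):
V_g = (1/(fρ)) |∂P/∂n| = 6.41×10⁻⁴ / (1.28×10⁻⁴ × 1.15) = 4.35 m/s
Converting: 4.35 m/s × 1.944 = 8.47 knots

8.47 knots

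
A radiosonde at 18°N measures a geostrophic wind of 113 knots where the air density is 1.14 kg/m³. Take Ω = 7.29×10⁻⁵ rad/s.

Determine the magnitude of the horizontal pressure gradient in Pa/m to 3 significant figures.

2.99×10⁻³ Pa/m

Coriolis parameter at 18°N:
f = 2Ω sin φ = 2 × 7.29×10⁻⁵ × sin 18° = 4.51×10⁻⁵ s⁻¹
Wind speed in SI: 113 knots = 58.1 m/s
Geostrophic balance rearranged: |∂P/∂n| = f ρ V_g
|∂P/∂n| = 4.51×10⁻⁵ × 1.14 × 58.1 = 2.99×10⁻³ Pa/m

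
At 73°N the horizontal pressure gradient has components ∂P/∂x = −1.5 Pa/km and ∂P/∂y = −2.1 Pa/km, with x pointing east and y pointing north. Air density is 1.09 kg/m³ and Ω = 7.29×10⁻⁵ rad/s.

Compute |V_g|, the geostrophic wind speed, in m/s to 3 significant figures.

17.0 m/s

Coriolis parameter at 73°N:
f = 2Ω sin φ = 2 × 7.29×10⁻⁵ × sin 73° = 1.39×10⁻⁴ s⁻¹
Component geostrophic relations (x east, y north):
u_g = −(1/(fρ)) ∂P/∂y,  v_g = (1/(fρ)) ∂P/∂x
u_g = −(−2.1×10⁻³)/(1.39×10⁻⁴ × 1.09) = 13.8 m/s;  v_g = (−1.5×10⁻³)/(1.39×10⁻⁴ × 1.09) = −9.87 m/s
|V_g| = √(u_g² + v_g²) = 17.0 m/s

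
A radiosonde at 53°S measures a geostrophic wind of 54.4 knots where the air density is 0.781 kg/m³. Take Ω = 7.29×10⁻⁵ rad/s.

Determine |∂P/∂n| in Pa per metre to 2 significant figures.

Coriolis parameter at 53°S:
f = 2Ω sin φ = 2 × 7.29×10⁻⁵ × sin 53° = 1.16×10⁻⁴ s⁻¹
Wind speed in SI: 54.4 knots = 28.0 m/s
Geostrophic balance rearranged: |∂P/∂n| = f ρ V_g
|∂P/∂n| = 1.16×10⁻⁴ × 0.781 × 28.0 = 2.55×10⁻³ Pa/m

2.5×10⁻³ Pa/m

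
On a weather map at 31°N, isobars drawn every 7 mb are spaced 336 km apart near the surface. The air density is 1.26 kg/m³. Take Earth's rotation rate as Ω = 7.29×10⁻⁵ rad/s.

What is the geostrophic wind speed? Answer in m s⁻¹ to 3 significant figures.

22.0 m s⁻¹

Coriolis parameter at 31°N:
f = 2Ω sin φ = 2 × 7.29×10⁻⁵ × sin 31° = 7.51×10⁻⁵ s⁻¹
Pressure gradient: |∂P/∂n| = 700 Pa / 336000 m = 2.08×10⁻³ Pa/m
Geostrophic balance (pressure-gradient force = Coriolis force):
V_g = (1/(fρ)) |∂P/∂n| = 2.08×10⁻³ / (7.51×10⁻⁵ × 1.26) = 22.0 m/s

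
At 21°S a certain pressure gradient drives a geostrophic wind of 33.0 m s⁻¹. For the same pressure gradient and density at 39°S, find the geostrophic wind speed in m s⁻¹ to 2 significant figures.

With the same pressure gradient and density, V_g ∝ 1/f ∝ 1/sin φ.
V₂ = V₁ · sin φ₁ / sin φ₂ = 33.0 × sin 21° / sin 39°
V₂ = 33.0 × 0.3584/0.6293 = 19 m s⁻¹

19 m s⁻¹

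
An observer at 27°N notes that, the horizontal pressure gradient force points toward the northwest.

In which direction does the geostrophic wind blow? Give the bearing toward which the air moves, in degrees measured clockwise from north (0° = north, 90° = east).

The pressure-gradient force points toward the northwest (bearing 315°).
Geostrophic balance: in the Northern Hemisphere the Coriolis force deflects motion to the right, so the geostrophic wind blows 90° to the right of the pressure-gradient force (low pressure on the left).
Rotating 315° by 90° clockwise gives 045° — the wind blows toward the northeast.

045°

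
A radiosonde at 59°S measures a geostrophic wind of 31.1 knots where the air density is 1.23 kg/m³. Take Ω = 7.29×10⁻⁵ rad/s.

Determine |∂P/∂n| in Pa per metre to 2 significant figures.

Coriolis parameter at 59°S:
f = 2Ω sin φ = 2 × 7.29×10⁻⁵ × sin 59° = 1.25×10⁻⁴ s⁻¹
Wind speed in SI: 31.1 knots = 16.0 m/s
Geostrophic balance rearranged: |∂P/∂n| = f ρ V_g
|∂P/∂n| = 1.25×10⁻⁴ × 1.23 × 16.0 = 2.46×10⁻³ Pa/m

2.5×10⁻³ Pa/m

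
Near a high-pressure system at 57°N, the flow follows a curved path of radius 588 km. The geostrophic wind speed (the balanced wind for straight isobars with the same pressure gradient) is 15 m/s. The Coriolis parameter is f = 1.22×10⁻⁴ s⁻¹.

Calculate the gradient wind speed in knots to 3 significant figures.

Around a high, pressure-gradient force acts outward with centrifugal, so Coriolis balances both:
fV = (1/ρ)|∂P/∂n| + V²/R  →  V² − fR·V + fR·V_g = 0
With fR = 1.22×10⁻⁴ × 588×10³ m = 71.7 m/s:
V = [fR − √((fR)² − 4 fR V_g)]/2 = [71.7 − √(71.7² − 4×71.7×15)]/2 = 21.4 m/s
Supergeostrophic (V > V_g = 15 m/s), as expected around a high.
Converting: 21.4 m/s × 1.944 = 41.5 knots

41.5 knots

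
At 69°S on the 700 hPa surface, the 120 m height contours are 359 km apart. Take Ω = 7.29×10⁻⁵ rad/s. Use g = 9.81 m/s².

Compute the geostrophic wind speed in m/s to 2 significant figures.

Coriolis parameter at 69°S:
f = 2Ω sin φ = 2 × 7.29×10⁻⁵ × sin 69° = 1.36×10⁻⁴ s⁻¹
Height gradient: |∂Z/∂n| = 120 m / 359000 m = 3.34×10⁻⁴
On a pressure surface, geostrophic balance gives V_g = (g/f)|∂Z/∂n|:
V_g = 9.81 × 3.34×10⁻⁴ / 1.36×10⁻⁴ = 24.1 m/s

24 m/s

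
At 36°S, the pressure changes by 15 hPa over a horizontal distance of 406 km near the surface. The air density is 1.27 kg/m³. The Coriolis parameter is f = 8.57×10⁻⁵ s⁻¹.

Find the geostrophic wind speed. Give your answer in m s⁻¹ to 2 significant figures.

34 m s⁻¹

Pressure gradient: |∂P/∂n| = 1500 Pa / 406000 m = 3.69×10⁻³ Pa/m
Geostrophic balance (pressure-gradient force = Coriolis force):
V_g = (1/(fρ)) |∂P/∂n| = 3.69×10⁻³ / (8.57×10⁻⁵ × 1.27) = 33.9 m/s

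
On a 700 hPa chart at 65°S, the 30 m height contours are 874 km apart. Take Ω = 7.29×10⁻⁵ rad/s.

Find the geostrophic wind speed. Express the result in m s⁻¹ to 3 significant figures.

Coriolis parameter at 65°S:
f = 2Ω sin φ = 2 × 7.29×10⁻⁵ × sin 65° = 1.32×10⁻⁴ s⁻¹
Height gradient: |∂Z/∂n| = 30 m / 874000 m = 3.43×10⁻⁵
On a pressure surface, geostrophic balance gives V_g = (g/f)|∂Z/∂n|:
V_g = 9.81 × 3.43×10⁻⁵ / 1.32×10⁻⁴ = 2.55 m/s

2.55 m s⁻¹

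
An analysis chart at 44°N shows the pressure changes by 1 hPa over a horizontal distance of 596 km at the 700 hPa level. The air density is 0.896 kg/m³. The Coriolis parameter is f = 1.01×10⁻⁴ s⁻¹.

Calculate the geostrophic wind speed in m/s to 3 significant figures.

1.85 m/s

Pressure gradient: |∂P/∂n| = 100 Pa / 596000 m = 1.68×10⁻⁴ Pa/m
Geostrophic balance (pressure-gradient force = Coriolis force):
V_g = (1/(fρ)) |∂P/∂n| = 1.68×10⁻⁴ / (1.01×10⁻⁴ × 0.896) = 1.85 m/s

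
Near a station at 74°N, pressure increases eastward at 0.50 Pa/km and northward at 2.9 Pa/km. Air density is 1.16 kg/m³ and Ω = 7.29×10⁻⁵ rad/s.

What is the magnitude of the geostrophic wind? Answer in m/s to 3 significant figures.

Coriolis parameter at 74°N:
f = 2Ω sin φ = 2 × 7.29×10⁻⁵ × sin 74° = 1.40×10⁻⁴ s⁻¹
Component geostrophic relations (x east, y north):
u_g = −(1/(fρ)) ∂P/∂y,  v_g = (1/(fρ)) ∂P/∂x
u_g = −(2.9×10⁻³)/(1.40×10⁻⁴ × 1.16) = −17.8 m/s;  v_g = (0.50×10⁻³)/(1.40×10⁻⁴ × 1.16) = 3.08 m/s
|V_g| = √(u_g² + v_g²) = 18.1 m/s

18.1 m/s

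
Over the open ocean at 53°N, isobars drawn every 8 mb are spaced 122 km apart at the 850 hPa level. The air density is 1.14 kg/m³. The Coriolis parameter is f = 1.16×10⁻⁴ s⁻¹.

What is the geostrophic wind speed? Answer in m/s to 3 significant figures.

Pressure gradient: |∂P/∂n| = 800 Pa / 122000 m = 6.56×10⁻³ Pa/m
Geostrophic balance (pressure-gradient force = Coriolis force):
V_g = (1/(fρ)) |∂P/∂n| = 6.56×10⁻³ / (1.16×10⁻⁴ × 1.14) = 49.6 m/s

49.6 m/s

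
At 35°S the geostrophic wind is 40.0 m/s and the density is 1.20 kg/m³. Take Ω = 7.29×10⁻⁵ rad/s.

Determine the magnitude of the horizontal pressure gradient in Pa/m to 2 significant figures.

4.0×10⁻³ Pa/m

Coriolis parameter at 35°S:
f = 2Ω sin φ = 2 × 7.29×10⁻⁵ × sin 35° = 8.36×10⁻⁵ s⁻¹
Geostrophic balance rearranged: |∂P/∂n| = f ρ V_g
|∂P/∂n| = 8.36×10⁻⁵ × 1.20 × 40.0 = 4.01×10⁻³ Pa/m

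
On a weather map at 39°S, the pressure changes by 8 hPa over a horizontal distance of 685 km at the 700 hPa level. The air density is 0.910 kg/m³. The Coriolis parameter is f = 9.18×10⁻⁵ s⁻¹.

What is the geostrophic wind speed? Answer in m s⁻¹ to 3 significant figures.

Pressure gradient: |∂P/∂n| = 800 Pa / 685000 m = 1.17×10⁻³ Pa/m
Geostrophic balance (pressure-gradient force = Coriolis force):
V_g = (1/(fρ)) |∂P/∂n| = 1.17×10⁻³ / (9.18×10⁻⁵ × 0.910) = 14.0 m/s

14.0 m s⁻¹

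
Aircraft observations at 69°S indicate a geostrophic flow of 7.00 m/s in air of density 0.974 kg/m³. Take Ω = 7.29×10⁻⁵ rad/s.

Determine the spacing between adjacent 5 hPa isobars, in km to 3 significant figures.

Coriolis parameter at 69°S:
f = 2Ω sin φ = 2 × 7.29×10⁻⁵ × sin 69° = 1.36×10⁻⁴ s⁻¹
Geostrophic balance rearranged: |∂P/∂n| = f ρ V_g
|∂P/∂n| = 1.36×10⁻⁴ × 0.974 × 7.00 = 9.28×10⁻⁴ Pa/m
Isobar spacing: Δn = ΔP/|∂P/∂n| = 500 Pa / 9.28×10⁻⁴ Pa/m = 538770 m ≈ 539 km

539 km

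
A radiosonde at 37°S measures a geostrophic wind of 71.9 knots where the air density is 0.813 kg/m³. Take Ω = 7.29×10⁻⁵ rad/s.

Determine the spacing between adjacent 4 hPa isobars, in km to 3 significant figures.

Coriolis parameter at 37°S:
f = 2Ω sin φ = 2 × 7.29×10⁻⁵ × sin 37° = 8.77×10⁻⁵ s⁻¹
Wind speed in SI: 71.9 knots = 37.0 m/s
Geostrophic balance rearranged: |∂P/∂n| = f ρ V_g
|∂P/∂n| = 8.77×10⁻⁵ × 0.813 × 37.0 = 2.64×10⁻³ Pa/m
Isobar spacing: Δn = ΔP/|∂P/∂n| = 400 Pa / 2.64×10⁻³ Pa/m = 151594 m ≈ 152 km

152 km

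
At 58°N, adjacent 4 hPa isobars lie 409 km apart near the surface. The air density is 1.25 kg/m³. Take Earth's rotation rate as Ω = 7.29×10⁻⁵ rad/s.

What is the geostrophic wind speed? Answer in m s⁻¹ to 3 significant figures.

6.33 m s⁻¹

Coriolis parameter at 58°N:
f = 2Ω sin φ = 2 × 7.29×10⁻⁵ × sin 58° = 1.24×10⁻⁴ s⁻¹
Pressure gradient: |∂P/∂n| = 400 Pa / 409000 m = 9.78×10⁻⁴ Pa/m
Geostrophic balance (pressure-gradient force = Coriolis force):
V_g = (1/(fρ)) |∂P/∂n| = 9.78×10⁻⁴ / (1.24×10⁻⁴ × 1.25) = 6.33 m/s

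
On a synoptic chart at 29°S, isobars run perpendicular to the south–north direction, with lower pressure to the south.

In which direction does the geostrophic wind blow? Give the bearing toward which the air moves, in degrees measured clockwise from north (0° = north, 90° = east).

090°

The pressure-gradient force points toward the south (bearing 180°).
Geostrophic balance: in the Southern Hemisphere the Coriolis force deflects motion to the left, so the geostrophic wind blows 90° to the left of the pressure-gradient force (low pressure on the right).
Rotating 180° by 90° counterclockwise gives 090° — the wind blows toward the east.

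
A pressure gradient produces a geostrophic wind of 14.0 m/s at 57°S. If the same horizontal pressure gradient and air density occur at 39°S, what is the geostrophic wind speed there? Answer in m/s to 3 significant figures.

18.7 m/s

With the same pressure gradient and density, V_g ∝ 1/f ∝ 1/sin φ.
V₂ = V₁ · sin φ₁ / sin φ₂ = 14.0 × sin 57° / sin 39°
V₂ = 14.0 × 0.8387/0.6293 = 18.7 m/s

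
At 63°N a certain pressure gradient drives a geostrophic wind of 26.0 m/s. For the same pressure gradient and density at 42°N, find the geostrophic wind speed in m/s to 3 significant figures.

With the same pressure gradient and density, V_g ∝ 1/f ∝ 1/sin φ.
V₂ = V₁ · sin φ₁ / sin φ₂ = 26.0 × sin 63° / sin 42°
V₂ = 26.0 × 0.8910/0.6691 = 34.6 m/s

34.6 m/s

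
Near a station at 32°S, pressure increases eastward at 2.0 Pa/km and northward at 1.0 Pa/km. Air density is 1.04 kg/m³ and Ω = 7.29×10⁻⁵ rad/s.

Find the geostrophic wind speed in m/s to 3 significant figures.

27.8 m/s

Coriolis parameter at 32°S:
f = 2Ω sin φ = 2 × 7.29×10⁻⁵ × sin 32° = 7.73×10⁻⁵ s⁻¹
In the Southern Hemisphere f is negative: f = −7.73×10⁻⁵ s⁻¹.
Component geostrophic relations (x east, y north):
u_g = −(1/(fρ)) ∂P/∂y,  v_g = (1/(fρ)) ∂P/∂x
u_g = −(1.0×10⁻³)/(−7.73×10⁻⁵ × 1.04) = 12.4 m/s;  v_g = (2.0×10⁻³)/(−7.73×10⁻⁵ × 1.04) = −24.9 m/s
|V_g| = √(u_g² + v_g²) = 27.8 m/s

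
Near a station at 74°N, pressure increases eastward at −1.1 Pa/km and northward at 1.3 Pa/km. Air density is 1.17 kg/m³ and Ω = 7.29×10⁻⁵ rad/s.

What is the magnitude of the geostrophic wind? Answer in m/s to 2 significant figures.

Coriolis parameter at 74°N:
f = 2Ω sin φ = 2 × 7.29×10⁻⁵ × sin 74° = 1.40×10⁻⁴ s⁻¹
Component geostrophic relations (x east, y north):
u_g = −(1/(fρ)) ∂P/∂y,  v_g = (1/(fρ)) ∂P/∂x
u_g = −(1.3×10⁻³)/(1.40×10⁻⁴ × 1.17) = −7.93 m/s;  v_g = (−1.1×10⁻³)/(1.40×10⁻⁴ × 1.17) = −6.71 m/s
|V_g| = √(u_g² + v_g²) = 10.4 m/s

10 m/s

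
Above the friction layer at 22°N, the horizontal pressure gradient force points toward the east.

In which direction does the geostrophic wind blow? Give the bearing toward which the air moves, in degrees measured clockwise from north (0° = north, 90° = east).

180°

The pressure-gradient force points toward the east (bearing 090°).
Geostrophic balance: in the Northern Hemisphere the Coriolis force deflects motion to the right, so the geostrophic wind blows 90° to the right of the pressure-gradient force (low pressure on the left).
Rotating 090° by 90° clockwise gives 180° — the wind blows toward the south.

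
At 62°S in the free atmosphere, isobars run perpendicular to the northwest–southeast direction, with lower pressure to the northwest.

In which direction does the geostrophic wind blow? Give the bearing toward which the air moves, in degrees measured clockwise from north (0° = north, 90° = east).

The pressure-gradient force points toward the northwest (bearing 315°).
Geostrophic balance: in the Southern Hemisphere the Coriolis force deflects motion to the left, so the geostrophic wind blows 90° to the left of the pressure-gradient force (low pressure on the right).
Rotating 315° by 90° counterclockwise gives 225° — the wind blows toward the southwest.

225°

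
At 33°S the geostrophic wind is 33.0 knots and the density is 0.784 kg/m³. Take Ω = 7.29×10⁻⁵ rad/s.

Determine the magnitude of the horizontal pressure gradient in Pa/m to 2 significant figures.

1.1×10⁻³ Pa/m

Coriolis parameter at 33°S:
f = 2Ω sin φ = 2 × 7.29×10⁻⁵ × sin 33° = 7.94×10⁻⁵ s⁻¹
Wind speed in SI: 33.0 knots = 17.0 m/s
Geostrophic balance rearranged: |∂P/∂n| = f ρ V_g
|∂P/∂n| = 7.94×10⁻⁵ × 0.784 × 17.0 = 1.06×10⁻³ Pa/m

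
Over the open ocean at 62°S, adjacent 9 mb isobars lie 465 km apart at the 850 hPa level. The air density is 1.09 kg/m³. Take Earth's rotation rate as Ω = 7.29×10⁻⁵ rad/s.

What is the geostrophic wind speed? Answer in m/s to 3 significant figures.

13.8 m/s

Coriolis parameter at 62°S:
f = 2Ω sin φ = 2 × 7.29×10⁻⁵ × sin 62° = 1.29×10⁻⁴ s⁻¹
Pressure gradient: |∂P/∂n| = 900 Pa / 465000 m = 1.94×10⁻³ Pa/m
Geostrophic balance (pressure-gradient force = Coriolis force):
V_g = (1/(fρ)) |∂P/∂n| = 1.94×10⁻³ / (1.29×10⁻⁴ × 1.09) = 13.8 m/s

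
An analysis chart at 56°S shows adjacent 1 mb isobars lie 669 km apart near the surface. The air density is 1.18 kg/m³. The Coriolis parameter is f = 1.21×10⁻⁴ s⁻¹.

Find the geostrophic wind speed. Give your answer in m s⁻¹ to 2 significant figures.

Pressure gradient: |∂P/∂n| = 100 Pa / 669000 m = 1.49×10⁻⁴ Pa/m
Geostrophic balance (pressure-gradient force = Coriolis force):
V_g = (1/(fρ)) |∂P/∂n| = 1.49×10⁻⁴ / (1.21×10⁻⁴ × 1.18) = 1.05 m/s

1.0 m s⁻¹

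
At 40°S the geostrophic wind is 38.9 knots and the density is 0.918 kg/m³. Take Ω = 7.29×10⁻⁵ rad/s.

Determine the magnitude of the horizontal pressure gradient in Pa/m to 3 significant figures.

1.72×10⁻³ Pa/m

Coriolis parameter at 40°S:
f = 2Ω sin φ = 2 × 7.29×10⁻⁵ × sin 40° = 9.37×10⁻⁵ s⁻¹
Wind speed in SI: 38.9 knots = 20.0 m/s
Geostrophic balance rearranged: |∂P/∂n| = f ρ V_g
|∂P/∂n| = 9.37×10⁻⁵ × 0.918 × 20.0 = 1.72×10⁻³ Pa/m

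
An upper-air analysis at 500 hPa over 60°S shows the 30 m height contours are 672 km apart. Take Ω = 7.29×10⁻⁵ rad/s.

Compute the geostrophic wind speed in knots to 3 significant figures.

Coriolis parameter at 60°S:
f = 2Ω sin φ = 2 × 7.29×10⁻⁵ × sin 60° = 1.26×10⁻⁴ s⁻¹
Height gradient: |∂Z/∂n| = 30 m / 672000 m = 4.46×10⁻⁵
On a pressure surface, geostrophic balance gives V_g = (g/f)|∂Z/∂n|:
V_g = 9.81 × 4.46×10⁻⁵ / 1.26×10⁻⁴ = 3.47 m/s
Converting: 3.47 m/s × 1.944 = 6.74 knots

6.74 knots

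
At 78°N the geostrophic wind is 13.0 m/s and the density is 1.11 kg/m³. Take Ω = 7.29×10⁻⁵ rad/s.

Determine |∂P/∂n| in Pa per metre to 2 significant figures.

2.1×10⁻³ Pa/m

Coriolis parameter at 78°N:
f = 2Ω sin φ = 2 × 7.29×10⁻⁵ × sin 78° = 1.43×10⁻⁴ s⁻¹
Geostrophic balance rearranged: |∂P/∂n| = f ρ V_g
|∂P/∂n| = 1.43×10⁻⁴ × 1.11 × 13.0 = 2.06×10⁻³ Pa/m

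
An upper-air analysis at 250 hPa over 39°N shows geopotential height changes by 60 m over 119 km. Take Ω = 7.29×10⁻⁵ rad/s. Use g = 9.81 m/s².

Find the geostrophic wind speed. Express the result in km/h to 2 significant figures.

Coriolis parameter at 39°N:
f = 2Ω sin φ = 2 × 7.29×10⁻⁵ × sin 39° = 9.18×10⁻⁵ s⁻¹
Height gradient: |∂Z/∂n| = 60 m / 119000 m = 5.04×10⁻⁴
On a pressure surface, geostrophic balance gives V_g = (g/f)|∂Z/∂n|:
V_g = 9.81 × 5.04×10⁻⁴ / 9.18×10⁻⁵ = 53.9 m/s
Converting: 53.9 m/s × 3.6 = 190 km/h

190 km/h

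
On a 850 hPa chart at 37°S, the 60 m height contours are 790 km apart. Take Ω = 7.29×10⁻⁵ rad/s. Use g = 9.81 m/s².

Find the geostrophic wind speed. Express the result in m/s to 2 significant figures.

Coriolis parameter at 37°S:
f = 2Ω sin φ = 2 × 7.29×10⁻⁵ × sin 37° = 8.77×10⁻⁵ s⁻¹
Height gradient: |∂Z/∂n| = 60 m / 790000 m = 7.59×10⁻⁵
On a pressure surface, geostrophic balance gives V_g = (g/f)|∂Z/∂n|:
V_g = 9.81 × 7.59×10⁻⁵ / 8.77×10⁻⁵ = 8.49 m/s

8.5 m/s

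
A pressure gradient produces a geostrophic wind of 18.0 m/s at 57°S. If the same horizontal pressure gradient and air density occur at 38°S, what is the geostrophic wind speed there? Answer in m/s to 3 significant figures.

24.5 m/s

With the same pressure gradient and density, V_g ∝ 1/f ∝ 1/sin φ.
V₂ = V₁ · sin φ₁ / sin φ₂ = 18.0 × sin 57° / sin 38°
V₂ = 18.0 × 0.8387/0.6157 = 24.5 m/s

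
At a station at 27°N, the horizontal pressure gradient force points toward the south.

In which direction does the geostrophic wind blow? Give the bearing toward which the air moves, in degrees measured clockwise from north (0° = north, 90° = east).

270°

The pressure-gradient force points toward the south (bearing 180°).
Geostrophic balance: in the Northern Hemisphere the Coriolis force deflects motion to the right, so the geostrophic wind blows 90° to the right of the pressure-gradient force (low pressure on the left).
Rotating 180° by 90° clockwise gives 270° — the wind blows toward the west.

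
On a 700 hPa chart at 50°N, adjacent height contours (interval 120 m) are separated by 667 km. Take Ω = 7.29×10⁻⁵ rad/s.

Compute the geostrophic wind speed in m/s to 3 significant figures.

15.8 m/s

Coriolis parameter at 50°N:
f = 2Ω sin φ = 2 × 7.29×10⁻⁵ × sin 50° = 1.12×10⁻⁴ s⁻¹
Height gradient: |∂Z/∂n| = 120 m / 667000 m = 1.80×10⁻⁴
On a pressure surface, geostrophic balance gives V_g = (g/f)|∂Z/∂n|:
V_g = 9.81 × 1.80×10⁻⁴ / 1.12×10⁻⁴ = 15.8 m/s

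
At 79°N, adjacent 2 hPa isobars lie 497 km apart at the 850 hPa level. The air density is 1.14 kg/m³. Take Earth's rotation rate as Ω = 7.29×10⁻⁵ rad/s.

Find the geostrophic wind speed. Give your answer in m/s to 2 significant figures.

Coriolis parameter at 79°N:
f = 2Ω sin φ = 2 × 7.29×10⁻⁵ × sin 79° = 1.43×10⁻⁴ s⁻¹
Pressure gradient: |∂P/∂n| = 200 Pa / 497000 m = 4.02×10⁻⁴ Pa/m
Geostrophic balance (pressure-gradient force = Coriolis force):
V_g = (1/(fρ)) |∂P/∂n| = 4.02×10⁻⁴ / (1.43×10⁻⁴ × 1.14) = 2.47 m/s

2.5 m/s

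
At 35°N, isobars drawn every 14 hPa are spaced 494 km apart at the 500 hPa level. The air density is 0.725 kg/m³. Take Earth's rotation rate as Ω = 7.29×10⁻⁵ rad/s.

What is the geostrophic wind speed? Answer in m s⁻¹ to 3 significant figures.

46.7 m s⁻¹

Coriolis parameter at 35°N:
f = 2Ω sin φ = 2 × 7.29×10⁻⁵ × sin 35° = 8.36×10⁻⁵ s⁻¹
Pressure gradient: |∂P/∂n| = 1400 Pa / 494000 m = 2.83×10⁻³ Pa/m
Geostrophic balance (pressure-gradient force = Coriolis force):
V_g = (1/(fρ)) |∂P/∂n| = 2.83×10⁻³ / (8.36×10⁻⁵ × 0.725) = 46.7 m/s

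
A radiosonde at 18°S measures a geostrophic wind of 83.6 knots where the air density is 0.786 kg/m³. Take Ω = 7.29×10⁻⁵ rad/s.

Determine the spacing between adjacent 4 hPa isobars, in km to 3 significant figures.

263 km

Coriolis parameter at 18°S:
f = 2Ω sin φ = 2 × 7.29×10⁻⁵ × sin 18° = 4.51×10⁻⁵ s⁻¹
Wind speed in SI: 83.6 knots = 43.0 m/s
Geostrophic balance rearranged: |∂P/∂n| = f ρ V_g
|∂P/∂n| = 4.51×10⁻⁵ × 0.786 × 43.0 = 1.52×10⁻³ Pa/m
Isobar spacing: Δn = ΔP/|∂P/∂n| = 400 Pa / 1.52×10⁻³ Pa/m = 262635 m ≈ 263 km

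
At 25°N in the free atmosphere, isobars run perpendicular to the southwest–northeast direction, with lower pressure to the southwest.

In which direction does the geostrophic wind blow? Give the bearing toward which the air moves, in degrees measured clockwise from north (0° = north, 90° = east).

The pressure-gradient force points toward the southwest (bearing 225°).
Geostrophic balance: in the Northern Hemisphere the Coriolis force deflects motion to the right, so the geostrophic wind blows 90° to the right of the pressure-gradient force (low pressure on the left).
Rotating 225° by 90° clockwise gives 315° — the wind blows toward the northwest.

315°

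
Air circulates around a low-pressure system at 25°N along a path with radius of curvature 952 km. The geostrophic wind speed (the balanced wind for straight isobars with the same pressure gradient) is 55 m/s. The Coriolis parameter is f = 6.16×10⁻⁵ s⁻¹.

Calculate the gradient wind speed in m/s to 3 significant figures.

34.6 m/s

Around a low, centrifugal force acts outward with Coriolis, so pressure-gradient force balances both:
(1/ρ)|∂P/∂n| = fV + V²/R  →  V² + fR·V − fR·V_g = 0
With fR = 6.16×10⁻⁵ × 952×10³ m = 58.6 m/s:
V = [−fR + √((fR)² + 4 fR V_g)]/2 = [−58.6 + √(58.6² + 4×58.6×55)]/2 = 34.6 m/s
Subgeostrophic (V < V_g = 55 m/s), as expected around a low.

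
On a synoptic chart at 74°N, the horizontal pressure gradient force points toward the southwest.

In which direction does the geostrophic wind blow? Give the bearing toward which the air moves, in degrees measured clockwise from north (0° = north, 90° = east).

The pressure-gradient force points toward the southwest (bearing 225°).
Geostrophic balance: in the Northern Hemisphere the Coriolis force deflects motion to the right, so the geostrophic wind blows 90° to the right of the pressure-gradient force (low pressure on the left).
Rotating 225° by 90° clockwise gives 315° — the wind blows toward the northwest.

315°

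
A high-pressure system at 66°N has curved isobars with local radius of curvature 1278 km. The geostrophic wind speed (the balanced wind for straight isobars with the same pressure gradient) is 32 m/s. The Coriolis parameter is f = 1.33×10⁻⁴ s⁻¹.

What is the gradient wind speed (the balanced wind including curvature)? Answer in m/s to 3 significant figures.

42.8 m/s

Around a high, pressure-gradient force acts outward with centrifugal, so Coriolis balances both:
fV = (1/ρ)|∂P/∂n| + V²/R  →  V² − fR·V + fR·V_g = 0
With fR = 1.33×10⁻⁴ × 1278×10³ m = 170 m/s:
V = [fR − √((fR)² − 4 fR V_g)]/2 = [170 − √(170² − 4×170×32)]/2 = 42.8 m/s
Supergeostrophic (V > V_g = 32 m/s), as expected around a high.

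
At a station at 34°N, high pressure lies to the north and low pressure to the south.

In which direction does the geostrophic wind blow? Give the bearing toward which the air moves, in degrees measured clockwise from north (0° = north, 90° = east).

270°

The pressure-gradient force points toward the south (bearing 180°).
Geostrophic balance: in the Northern Hemisphere the Coriolis force deflects motion to the right, so the geostrophic wind blows 90° to the right of the pressure-gradient force (low pressure on the left).
Rotating 180° by 90° clockwise gives 270° — the wind blows toward the west.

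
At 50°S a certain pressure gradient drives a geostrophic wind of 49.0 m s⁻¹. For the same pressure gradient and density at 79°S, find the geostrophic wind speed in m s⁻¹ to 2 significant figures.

With the same pressure gradient and density, V_g ∝ 1/f ∝ 1/sin φ.
V₂ = V₁ · sin φ₁ / sin φ₂ = 49.0 × sin 50° / sin 79°
V₂ = 49.0 × 0.7660/0.9816 = 38 m s⁻¹

38 m s⁻¹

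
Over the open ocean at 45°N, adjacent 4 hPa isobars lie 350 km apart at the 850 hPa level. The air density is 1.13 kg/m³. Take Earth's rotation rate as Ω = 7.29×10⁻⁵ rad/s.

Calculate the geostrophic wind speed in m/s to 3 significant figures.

9.81 m/s

Coriolis parameter at 45°N:
f = 2Ω sin φ = 2 × 7.29×10⁻⁵ × sin 45° = 1.03×10⁻⁴ s⁻¹
Pressure gradient: |∂P/∂n| = 400 Pa / 350000 m = 1.14×10⁻³ Pa/m
Geostrophic balance (pressure-gradient force = Coriolis force):
V_g = (1/(fρ)) |∂P/∂n| = 1.14×10⁻³ / (1.03×10⁻⁴ × 1.13) = 9.81 m/s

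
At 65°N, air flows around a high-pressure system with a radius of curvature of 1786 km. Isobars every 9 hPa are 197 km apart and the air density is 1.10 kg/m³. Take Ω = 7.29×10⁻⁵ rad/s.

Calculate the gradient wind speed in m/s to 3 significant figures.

Coriolis parameter at 65°N:
f = 2Ω sin φ = 2 × 7.29×10⁻⁵ × sin 65° = 1.32×10⁻⁴ s⁻¹
Pressure gradient: |∂P/∂n| = 900 Pa / 197000 m = 4.57×10⁻³ Pa/m
Geostrophic speed: V_g = |∂P/∂n|/(fρ) = 4.57×10⁻³/(1.32×10⁻⁴ × 1.10) = 31.4 m/s
Around a high, pressure-gradient force acts outward with centrifugal, so Coriolis balances both:
fV = (1/ρ)|∂P/∂n| + V²/R  →  V² − fR·V + fR·V_g = 0
With fR = 1.32×10⁻⁴ × 1786×10³ m = 236 m/s:
V = [fR − √((fR)² − 4 fR V_g)]/2 = [236 − √(236² − 4×236×31.4)]/2 = 37.3 m/s
Supergeostrophic (V > V_g = 31.4 m/s), as expected around a high.

37.3 m/s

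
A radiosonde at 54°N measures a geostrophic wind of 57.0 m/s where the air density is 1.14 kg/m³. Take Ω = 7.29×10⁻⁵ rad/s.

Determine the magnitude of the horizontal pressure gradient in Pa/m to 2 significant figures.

Coriolis parameter at 54°N:
f = 2Ω sin φ = 2 × 7.29×10⁻⁵ × sin 54° = 1.18×10⁻⁴ s⁻¹
Geostrophic balance rearranged: |∂P/∂n| = f ρ V_g
|∂P/∂n| = 1.18×10⁻⁴ × 1.14 × 57.0 = 7.66×10⁻³ Pa/m

7.7×10⁻³ Pa/m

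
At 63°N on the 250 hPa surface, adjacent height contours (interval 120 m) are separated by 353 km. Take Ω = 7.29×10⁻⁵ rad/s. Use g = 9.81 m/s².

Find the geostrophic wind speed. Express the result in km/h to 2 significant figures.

92 km/h

Coriolis parameter at 63°N:
f = 2Ω sin φ = 2 × 7.29×10⁻⁵ × sin 63° = 1.30×10⁻⁴ s⁻¹
Height gradient: |∂Z/∂n| = 120 m / 353000 m = 3.40×10⁻⁴
On a pressure surface, geostrophic balance gives V_g = (g/f)|∂Z/∂n|:
V_g = 9.81 × 3.40×10⁻⁴ / 1.30×10⁻⁴ = 25.7 m/s
Converting: 25.7 m/s × 3.6 = 92 km/h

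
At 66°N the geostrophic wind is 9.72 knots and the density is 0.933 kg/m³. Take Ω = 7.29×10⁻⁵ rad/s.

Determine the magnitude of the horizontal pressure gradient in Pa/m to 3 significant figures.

Coriolis parameter at 66°N:
f = 2Ω sin φ = 2 × 7.29×10⁻⁵ × sin 66° = 1.33×10⁻⁴ s⁻¹
Wind speed in SI: 9.72 knots = 5.00 m/s
Geostrophic balance rearranged: |∂P/∂n| = f ρ V_g
|∂P/∂n| = 1.33×10⁻⁴ × 0.933 × 5.00 = 6.21×10⁻⁴ Pa/m

6.21×10⁻⁴ Pa/m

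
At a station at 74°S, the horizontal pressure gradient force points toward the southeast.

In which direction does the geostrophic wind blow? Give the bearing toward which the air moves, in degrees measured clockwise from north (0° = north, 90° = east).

The pressure-gradient force points toward the southeast (bearing 135°).
Geostrophic balance: in the Southern Hemisphere the Coriolis force deflects motion to the left, so the geostrophic wind blows 90° to the left of the pressure-gradient force (low pressure on the right).
Rotating 135° by 90° counterclockwise gives 045° — the wind blows toward the northeast.

045°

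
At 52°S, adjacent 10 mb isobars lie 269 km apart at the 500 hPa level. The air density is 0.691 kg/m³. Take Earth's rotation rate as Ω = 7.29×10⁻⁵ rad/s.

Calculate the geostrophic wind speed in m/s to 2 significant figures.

Coriolis parameter at 52°S:
f = 2Ω sin φ = 2 × 7.29×10⁻⁵ × sin 52° = 1.15×10⁻⁴ s⁻¹
Pressure gradient: |∂P/∂n| = 1000 Pa / 269000 m = 3.72×10⁻³ Pa/m
Geostrophic balance (pressure-gradient force = Coriolis force):
V_g = (1/(fρ)) |∂P/∂n| = 3.72×10⁻³ / (1.15×10⁻⁴ × 0.691) = 46.8 m/s

47 m/s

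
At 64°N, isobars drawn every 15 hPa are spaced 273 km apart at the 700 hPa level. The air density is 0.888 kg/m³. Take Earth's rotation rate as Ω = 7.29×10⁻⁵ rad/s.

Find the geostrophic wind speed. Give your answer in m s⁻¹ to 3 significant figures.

Coriolis parameter at 64°N:
f = 2Ω sin φ = 2 × 7.29×10⁻⁵ × sin 64° = 1.31×10⁻⁴ s⁻¹
Pressure gradient: |∂P/∂n| = 1500 Pa / 273000 m = 5.49×10⁻³ Pa/m
Geostrophic balance (pressure-gradient force = Coriolis force):
V_g = (1/(fρ)) |∂P/∂n| = 5.49×10⁻³ / (1.31×10⁻⁴ × 0.888) = 47.2 m/s

47.2 m s⁻¹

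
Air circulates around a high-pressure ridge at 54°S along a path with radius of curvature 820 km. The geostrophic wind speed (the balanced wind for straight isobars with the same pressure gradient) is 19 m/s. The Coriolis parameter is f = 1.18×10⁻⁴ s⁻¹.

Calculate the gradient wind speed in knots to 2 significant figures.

Around a high, pressure-gradient force acts outward with centrifugal, so Coriolis balances both:
fV = (1/ρ)|∂P/∂n| + V²/R  →  V² − fR·V + fR·V_g = 0
With fR = 1.18×10⁻⁴ × 820×10³ m = 96.8 m/s:
V = [fR − √((fR)² − 4 fR V_g)]/2 = [96.8 − √(96.8² − 4×96.8×19)]/2 = 26 m/s
Supergeostrophic (V > V_g = 19 m/s), as expected around a high.
Converting: 26 m/s × 1.944 = 50 knots

50 knots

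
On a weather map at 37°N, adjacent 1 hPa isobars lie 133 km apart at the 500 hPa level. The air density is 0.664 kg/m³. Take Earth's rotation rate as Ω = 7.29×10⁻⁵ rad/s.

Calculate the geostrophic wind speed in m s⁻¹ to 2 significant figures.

Coriolis parameter at 37°N:
f = 2Ω sin φ = 2 × 7.29×10⁻⁵ × sin 37° = 8.77×10⁻⁵ s⁻¹
Pressure gradient: |∂P/∂n| = 100 Pa / 133000 m = 7.52×10⁻⁴ Pa/m
Geostrophic balance (pressure-gradient force = Coriolis force):
V_g = (1/(fρ)) |∂P/∂n| = 7.52×10⁻⁴ / (8.77×10⁻⁵ × 0.664) = 12.9 m/s

13 m s⁻¹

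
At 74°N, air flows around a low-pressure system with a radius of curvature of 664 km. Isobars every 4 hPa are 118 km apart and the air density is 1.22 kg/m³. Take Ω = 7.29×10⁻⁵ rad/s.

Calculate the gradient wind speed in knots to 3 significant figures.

32.6 knots

Coriolis parameter at 74°N:
f = 2Ω sin φ = 2 × 7.29×10⁻⁵ × sin 74° = 1.40×10⁻⁴ s⁻¹
Pressure gradient: |∂P/∂n| = 400 Pa / 118000 m = 3.39×10⁻³ Pa/m
Geostrophic speed: V_g = |∂P/∂n|/(fρ) = 3.39×10⁻³/(1.40×10⁻⁴ × 1.22) = 19.8 m/s
Around a low, centrifugal force acts outward with Coriolis, so pressure-gradient force balances both:
(1/ρ)|∂P/∂n| = fV + V²/R  →  V² + fR·V − fR·V_g = 0
With fR = 1.40×10⁻⁴ × 664×10³ m = 93.1 m/s:
V = [−fR + √((fR)² + 4 fR V_g)]/2 = [−93.1 + √(93.1² + 4×93.1×19.8)]/2 = 16.8 m/s
Subgeostrophic (V < V_g = 19.8 m/s), as expected around a low.
Converting: 16.8 m/s × 1.944 = 32.6 knots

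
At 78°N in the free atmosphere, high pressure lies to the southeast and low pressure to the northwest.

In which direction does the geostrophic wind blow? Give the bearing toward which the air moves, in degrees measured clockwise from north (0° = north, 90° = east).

045°

The pressure-gradient force points toward the northwest (bearing 315°).
Geostrophic balance: in the Northern Hemisphere the Coriolis force deflects motion to the right, so the geostrophic wind blows 90° to the right of the pressure-gradient force (low pressure on the left).
Rotating 315° by 90° clockwise gives 045° — the wind blows toward the northeast.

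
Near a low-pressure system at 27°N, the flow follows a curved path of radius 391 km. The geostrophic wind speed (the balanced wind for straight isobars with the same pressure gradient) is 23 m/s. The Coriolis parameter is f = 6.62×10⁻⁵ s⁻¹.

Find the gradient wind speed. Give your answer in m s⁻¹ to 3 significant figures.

Around a low, centrifugal force acts outward with Coriolis, so pressure-gradient force balances both:
(1/ρ)|∂P/∂n| = fV + V²/R  →  V² + fR·V − fR·V_g = 0
With fR = 6.62×10⁻⁵ × 391×10³ m = 25.9 m/s:
V = [−fR + √((fR)² + 4 fR V_g)]/2 = [−25.9 + √(25.9² + 4×25.9×23)]/2 = 14.7 m/s
Subgeostrophic (V < V_g = 23 m/s), as expected around a low.

14.7 m s⁻¹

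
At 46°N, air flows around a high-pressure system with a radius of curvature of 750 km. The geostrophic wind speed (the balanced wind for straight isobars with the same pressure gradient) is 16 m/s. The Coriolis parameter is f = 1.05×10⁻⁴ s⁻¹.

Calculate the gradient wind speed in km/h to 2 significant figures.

Around a high, pressure-gradient force acts outward with centrifugal, so Coriolis balances both:
fV = (1/ρ)|∂P/∂n| + V²/R  →  V² − fR·V + fR·V_g = 0
With fR = 1.05×10⁻⁴ × 750×10³ m = 78.8 m/s:
V = [fR − √((fR)² − 4 fR V_g)]/2 = [78.8 − √(78.8² − 4×78.8×16)]/2 = 22.3 m/s
Supergeostrophic (V > V_g = 16 m/s), as expected around a high.
Converting: 22.3 m/s × 3.6 = 80 km/h

80 km/h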